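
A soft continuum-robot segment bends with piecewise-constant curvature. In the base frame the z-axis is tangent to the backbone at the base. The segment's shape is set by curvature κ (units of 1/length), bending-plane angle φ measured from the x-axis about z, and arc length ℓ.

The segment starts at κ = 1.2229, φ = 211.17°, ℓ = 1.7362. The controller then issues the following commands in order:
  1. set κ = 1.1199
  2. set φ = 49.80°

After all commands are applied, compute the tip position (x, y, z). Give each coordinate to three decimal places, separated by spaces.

initial: κ=1.2229, φ=211.17°, ℓ=1.7362
cmd 1: set κ=1.1199 → (κ,φ,ℓ)=(1.1199,211.17°,1.7362) → tip=(-1.0429,-0.6308,0.8314)
cmd 2: set φ=49.80° → (κ,φ,ℓ)=(1.1199,49.80°,1.7362) → tip=(0.7867,0.9309,0.8314)

0.787 0.931 0.831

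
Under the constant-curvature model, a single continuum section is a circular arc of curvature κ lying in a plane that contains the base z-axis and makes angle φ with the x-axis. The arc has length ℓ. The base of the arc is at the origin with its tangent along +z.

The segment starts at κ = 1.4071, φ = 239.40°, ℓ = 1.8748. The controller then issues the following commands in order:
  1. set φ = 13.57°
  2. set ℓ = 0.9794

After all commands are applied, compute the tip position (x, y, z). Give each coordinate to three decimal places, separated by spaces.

initial: κ=1.4071, φ=239.40°, ℓ=1.8748
cmd 1: set φ=13.57° → (κ,φ,ℓ)=(1.4071,13.57°,1.8748) → tip=(1.2959,0.3128,0.3429)
cmd 2: set ℓ=0.9794 → (κ,φ,ℓ)=(1.4071,13.57°,0.9794) → tip=(0.5586,0.1348,0.6975)

0.559 0.135 0.698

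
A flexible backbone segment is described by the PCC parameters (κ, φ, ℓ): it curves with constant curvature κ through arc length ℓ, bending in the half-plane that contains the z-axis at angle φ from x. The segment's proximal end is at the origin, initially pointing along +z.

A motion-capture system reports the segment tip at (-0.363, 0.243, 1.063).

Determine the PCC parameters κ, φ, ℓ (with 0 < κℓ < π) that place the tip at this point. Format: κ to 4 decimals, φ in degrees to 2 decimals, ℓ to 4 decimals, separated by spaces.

ρ = √(x²+y²) = √(-0.363² + 0.243²) = 0.43683
φ = atan2(y, x) mod 360° = atan2(0.243, -0.363) = 146.2008°
|p|² = ρ² + z² = 0.43683² + 1.063² = 1.32079
κ = 2ρ / |p|² = 2×0.43683 / 1.32079 = 0.66147
θ = 2·atan2(ρ, z) = 2·atan2(0.43683, 1.063) = 0.77980 rad
ℓ = θ/κ = 0.77980/0.66147 = 1.17890

0.6615 146.20 1.1789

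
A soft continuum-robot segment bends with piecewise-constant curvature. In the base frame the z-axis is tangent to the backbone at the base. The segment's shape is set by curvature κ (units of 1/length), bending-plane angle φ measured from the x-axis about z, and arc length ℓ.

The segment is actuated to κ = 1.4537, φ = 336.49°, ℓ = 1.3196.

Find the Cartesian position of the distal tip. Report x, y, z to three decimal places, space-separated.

0.846 -0.368 0.647

θ = κ·ℓ = 1.4537 × 1.3196 = 1.91830 rad
ρ = (1 − cos θ)/κ = (1 − -0.34055)/1.4537 = 0.92217
z = sin θ / κ = 0.94022/1.4537 = 0.64678
x = ρ cos φ = 0.92217 × cos(336.49°) = 0.84562
y = ρ sin φ = 0.92217 × sin(336.49°) = -0.36786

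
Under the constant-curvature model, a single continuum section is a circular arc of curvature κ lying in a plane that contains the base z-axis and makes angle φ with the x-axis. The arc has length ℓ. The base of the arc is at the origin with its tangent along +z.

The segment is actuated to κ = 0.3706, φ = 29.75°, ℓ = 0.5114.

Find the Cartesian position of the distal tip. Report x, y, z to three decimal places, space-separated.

θ = κ·ℓ = 0.3706 × 0.5114 = 0.18952 rad
ρ = (1 − cos θ)/κ = (1 − 0.98209)/0.3706 = 0.04832
z = sin θ / κ = 0.18839/0.3706 = 0.50834
x = ρ cos φ = 0.04832 × cos(29.75°) = 0.04195
y = ρ sin φ = 0.04832 × sin(29.75°) = 0.02398

0.042 0.024 0.508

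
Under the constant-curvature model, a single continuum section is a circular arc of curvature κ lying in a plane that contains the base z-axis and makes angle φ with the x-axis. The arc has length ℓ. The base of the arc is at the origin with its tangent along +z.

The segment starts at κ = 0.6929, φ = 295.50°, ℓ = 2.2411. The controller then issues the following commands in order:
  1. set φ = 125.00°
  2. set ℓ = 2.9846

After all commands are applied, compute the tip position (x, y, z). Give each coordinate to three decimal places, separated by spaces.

initial: κ=0.6929, φ=295.50°, ℓ=2.2411
cmd 1: set φ=125.00° → (κ,φ,ℓ)=(0.6929,125.00°,2.2411) → tip=(-0.8129,1.1610,1.4430)
cmd 2: set ℓ=2.9846 → (κ,φ,ℓ)=(0.6929,125.00°,2.9846) → tip=(-1.2226,1.7461,1.2684)

-1.223 1.746 1.268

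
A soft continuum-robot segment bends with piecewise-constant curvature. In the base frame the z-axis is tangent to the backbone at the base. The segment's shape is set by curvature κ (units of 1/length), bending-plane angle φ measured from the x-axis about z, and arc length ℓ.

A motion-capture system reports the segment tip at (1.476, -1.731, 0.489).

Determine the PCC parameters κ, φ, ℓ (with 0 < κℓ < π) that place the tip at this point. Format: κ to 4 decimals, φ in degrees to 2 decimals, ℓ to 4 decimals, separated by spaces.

0.8403 310.45 3.2345

ρ = √(x²+y²) = √(1.476² + -1.731²) = 2.27485
φ = atan2(y, x) mod 360° = atan2(-1.731, 1.476) = 310.4538°
|p|² = ρ² + z² = 2.27485² + 0.489² = 5.41406
κ = 2ρ / |p|² = 2×2.27485 / 5.41406 = 0.84035
θ = 2·atan2(ρ, z) = 2·atan2(2.27485, 0.489) = 2.71812 rad
ℓ = θ/κ = 2.71812/0.84035 = 3.23451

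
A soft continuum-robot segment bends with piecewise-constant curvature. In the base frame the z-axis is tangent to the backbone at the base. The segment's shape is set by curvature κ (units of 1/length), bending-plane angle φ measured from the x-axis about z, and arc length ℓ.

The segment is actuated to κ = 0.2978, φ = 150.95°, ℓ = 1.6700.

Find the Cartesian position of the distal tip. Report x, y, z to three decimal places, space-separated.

θ = κ·ℓ = 0.2978 × 1.6700 = 0.49733 rad
ρ = (1 − cos θ)/κ = (1 − 0.87886)/0.2978 = 0.40678
z = sin θ / κ = 0.47708/0.2978 = 1.60201
x = ρ cos φ = 0.40678 × cos(150.95°) = -0.35560
y = ρ sin φ = 0.40678 × sin(150.95°) = 0.19752

-0.356 0.198 1.602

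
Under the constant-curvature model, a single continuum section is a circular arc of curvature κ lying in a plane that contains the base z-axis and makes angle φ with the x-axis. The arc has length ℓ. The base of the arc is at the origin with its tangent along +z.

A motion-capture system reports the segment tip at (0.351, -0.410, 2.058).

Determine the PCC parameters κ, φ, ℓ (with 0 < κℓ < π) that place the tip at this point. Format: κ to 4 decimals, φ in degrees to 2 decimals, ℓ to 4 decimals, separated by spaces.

ρ = √(x²+y²) = √(0.351² + -0.410²) = 0.53972
φ = atan2(y, x) mod 360° = atan2(-0.410, 0.351) = 310.5668°
|p|² = ρ² + z² = 0.53972² + 2.058² = 4.52666
κ = 2ρ / |p|² = 2×0.53972 / 4.52666 = 0.23846
θ = 2·atan2(ρ, z) = 2·atan2(0.53972, 2.058) = 0.51296 rad
ℓ = θ/κ = 0.51296/0.23846 = 2.15110

0.2385 310.57 2.1511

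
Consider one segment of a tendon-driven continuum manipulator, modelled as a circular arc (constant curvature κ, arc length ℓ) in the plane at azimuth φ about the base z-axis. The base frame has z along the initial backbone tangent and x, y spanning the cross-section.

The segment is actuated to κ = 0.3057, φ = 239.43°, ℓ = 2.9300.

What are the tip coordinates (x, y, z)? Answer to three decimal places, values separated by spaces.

θ = κ·ℓ = 0.3057 × 2.9300 = 0.89570 rad
ρ = (1 − cos θ)/κ = (1 − 0.62497)/0.3057 = 1.22679
z = sin θ / κ = 0.78065/0.3057 = 2.55364
x = ρ cos φ = 1.22679 × cos(239.43°) = -0.62393
y = ρ sin φ = 1.22679 × sin(239.43°) = -1.05627

-0.624 -1.056 2.554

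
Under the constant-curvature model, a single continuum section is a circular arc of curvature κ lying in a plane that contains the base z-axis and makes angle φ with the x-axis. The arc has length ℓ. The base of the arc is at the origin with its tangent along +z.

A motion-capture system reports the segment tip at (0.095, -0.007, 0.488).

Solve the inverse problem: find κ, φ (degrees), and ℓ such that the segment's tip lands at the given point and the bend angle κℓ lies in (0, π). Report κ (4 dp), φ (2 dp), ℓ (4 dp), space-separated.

0.7706 355.79 0.5003

ρ = √(x²+y²) = √(0.095² + -0.007²) = 0.09526
φ = atan2(y, x) mod 360° = atan2(-0.007, 0.095) = 355.7858°
|p|² = ρ² + z² = 0.09526² + 0.488² = 0.24722
κ = 2ρ / |p|² = 2×0.09526 / 0.24722 = 0.77064
θ = 2·atan2(ρ, z) = 2·atan2(0.09526, 0.488) = 0.38555 rad
ℓ = θ/κ = 0.38555/0.77064 = 0.50030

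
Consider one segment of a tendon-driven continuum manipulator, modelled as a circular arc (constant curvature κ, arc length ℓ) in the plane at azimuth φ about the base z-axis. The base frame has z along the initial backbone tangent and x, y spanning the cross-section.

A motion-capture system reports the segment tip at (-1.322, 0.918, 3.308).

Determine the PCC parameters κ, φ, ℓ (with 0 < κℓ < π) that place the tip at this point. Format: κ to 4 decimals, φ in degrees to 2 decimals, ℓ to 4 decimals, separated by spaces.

ρ = √(x²+y²) = √(-1.322² + 0.918²) = 1.60947
φ = atan2(y, x) mod 360° = atan2(0.918, -1.322) = 145.2238°
|p|² = ρ² + z² = 1.60947² + 3.308² = 13.53327
κ = 2ρ / |p|² = 2×1.60947 / 13.53327 = 0.23785
θ = 2·atan2(ρ, z) = 2·atan2(1.60947, 3.308) = 0.90564 rad
ℓ = θ/κ = 0.90564/0.23785 = 3.80755

0.2379 145.22 3.8076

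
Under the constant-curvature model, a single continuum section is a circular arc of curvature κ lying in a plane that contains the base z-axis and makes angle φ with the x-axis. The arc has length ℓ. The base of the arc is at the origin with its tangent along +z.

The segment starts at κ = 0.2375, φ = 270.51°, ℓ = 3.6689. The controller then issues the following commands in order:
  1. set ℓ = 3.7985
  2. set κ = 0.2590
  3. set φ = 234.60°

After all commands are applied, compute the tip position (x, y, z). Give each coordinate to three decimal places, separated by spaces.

initial: κ=0.2375, φ=270.51°, ℓ=3.6689
cmd 1: set ℓ=3.7985 → (κ,φ,ℓ)=(0.2375,270.51°,3.7985) → tip=(0.0142,-1.6002,3.3038)
cmd 2: set κ=0.2590 → (κ,φ,ℓ)=(0.2590,270.51°,3.7985) → tip=(0.0153,-1.7225,3.2147)
cmd 3: set φ=234.60° → (κ,φ,ℓ)=(0.2590,234.60°,3.7985) → tip=(-0.9979,-1.4041,3.2147)

-0.998 -1.404 3.215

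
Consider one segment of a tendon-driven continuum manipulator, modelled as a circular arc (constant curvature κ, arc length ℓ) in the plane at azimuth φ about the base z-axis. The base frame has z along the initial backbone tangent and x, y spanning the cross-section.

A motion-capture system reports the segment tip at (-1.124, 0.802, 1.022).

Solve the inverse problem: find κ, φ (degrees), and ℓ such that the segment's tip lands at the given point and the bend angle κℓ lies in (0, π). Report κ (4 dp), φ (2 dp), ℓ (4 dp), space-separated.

0.9358 144.49 1.9954

ρ = √(x²+y²) = √(-1.124² + 0.802²) = 1.38079
φ = atan2(y, x) mod 360° = atan2(0.802, -1.124) = 144.4913°
|p|² = ρ² + z² = 1.38079² + 1.022² = 2.95106
κ = 2ρ / |p|² = 2×1.38079 / 2.95106 = 0.93579
θ = 2·atan2(ρ, z) = 2·atan2(1.38079, 1.022) = 1.86725 rad
ℓ = θ/κ = 1.86725/0.93579 = 1.99537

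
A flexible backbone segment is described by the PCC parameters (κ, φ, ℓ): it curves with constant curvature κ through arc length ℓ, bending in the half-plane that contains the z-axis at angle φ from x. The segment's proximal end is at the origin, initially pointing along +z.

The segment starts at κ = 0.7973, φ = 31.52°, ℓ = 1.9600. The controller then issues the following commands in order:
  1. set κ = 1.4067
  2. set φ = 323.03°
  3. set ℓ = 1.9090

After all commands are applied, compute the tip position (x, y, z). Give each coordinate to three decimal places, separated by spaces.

initial: κ=0.7973, φ=31.52°, ℓ=1.9600
cmd 1: set κ=1.4067 → (κ,φ,ℓ)=(1.4067,31.52°,1.9600) → tip=(1.1678,0.7162,0.2666)
cmd 2: set φ=323.03° → (κ,φ,ℓ)=(1.4067,323.03°,1.9600) → tip=(1.0945,-0.8238,0.2666)
cmd 3: set ℓ=1.9090 → (κ,φ,ℓ)=(1.4067,323.03°,1.9090) → tip=(1.0778,-0.8113,0.3132)

1.078 -0.811 0.313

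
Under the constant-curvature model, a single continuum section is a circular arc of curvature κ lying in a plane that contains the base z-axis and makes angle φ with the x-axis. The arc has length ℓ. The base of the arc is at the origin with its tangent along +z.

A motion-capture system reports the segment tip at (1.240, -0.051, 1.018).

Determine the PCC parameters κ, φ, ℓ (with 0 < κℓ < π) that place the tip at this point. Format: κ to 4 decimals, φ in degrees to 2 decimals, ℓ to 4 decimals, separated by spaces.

0.9634 357.64 1.8349

ρ = √(x²+y²) = √(1.240² + -0.051²) = 1.24105
φ = atan2(y, x) mod 360° = atan2(-0.051, 1.240) = 357.6448°
|p|² = ρ² + z² = 1.24105² + 1.018² = 2.57653
κ = 2ρ / |p|² = 2×1.24105 / 2.57653 = 0.96335
θ = 2·atan2(ρ, z) = 2·atan2(1.24105, 1.018) = 1.76763 rad
ℓ = θ/κ = 1.76763/0.96335 = 1.83488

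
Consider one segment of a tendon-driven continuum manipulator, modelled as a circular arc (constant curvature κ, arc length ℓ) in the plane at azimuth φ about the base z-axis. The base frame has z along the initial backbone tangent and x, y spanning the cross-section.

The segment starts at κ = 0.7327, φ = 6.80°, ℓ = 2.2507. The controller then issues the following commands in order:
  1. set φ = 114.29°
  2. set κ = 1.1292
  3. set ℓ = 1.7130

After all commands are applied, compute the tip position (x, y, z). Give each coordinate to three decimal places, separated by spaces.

-0.494 1.094 0.828

initial: κ=0.7327, φ=6.80°, ℓ=2.2507
cmd 1: set φ=114.29° → (κ,φ,ℓ)=(0.7327,114.29°,2.2507) → tip=(-0.6053,1.3413,1.3606)
cmd 2: set κ=1.1292 → (κ,φ,ℓ)=(1.1292,114.29°,2.2507) → tip=(-0.6649,1.4733,0.5001)
cmd 3: set ℓ=1.7130 → (κ,φ,ℓ)=(1.1292,114.29°,1.7130) → tip=(-0.4938,1.0942,0.8277)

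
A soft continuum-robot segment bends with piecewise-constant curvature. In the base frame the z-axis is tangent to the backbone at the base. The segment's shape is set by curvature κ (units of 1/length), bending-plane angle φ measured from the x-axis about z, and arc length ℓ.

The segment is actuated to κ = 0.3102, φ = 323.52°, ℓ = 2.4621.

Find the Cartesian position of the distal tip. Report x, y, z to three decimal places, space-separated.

θ = κ·ℓ = 0.3102 × 2.4621 = 0.76374 rad
ρ = (1 − cos θ)/κ = (1 − 0.72225)/0.3102 = 0.89538
z = sin θ / κ = 0.69163/0.3102 = 2.22963
x = ρ cos φ = 0.89538 × cos(323.52°) = 0.71995
y = ρ sin φ = 0.89538 × sin(323.52°) = -0.53234

0.720 -0.532 2.230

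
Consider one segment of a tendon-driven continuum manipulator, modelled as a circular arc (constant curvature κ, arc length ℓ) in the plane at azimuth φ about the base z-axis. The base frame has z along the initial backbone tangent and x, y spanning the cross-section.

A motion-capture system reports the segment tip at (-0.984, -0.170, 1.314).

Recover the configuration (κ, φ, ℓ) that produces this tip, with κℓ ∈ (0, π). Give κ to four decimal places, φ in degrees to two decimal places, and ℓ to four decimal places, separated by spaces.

0.7332 189.80 1.7725

ρ = √(x²+y²) = √(-0.984² + -0.170²) = 0.99858
φ = atan2(y, x) mod 360° = atan2(-0.170, -0.984) = 189.8019°
|p|² = ρ² + z² = 0.99858² + 1.314² = 2.72375
κ = 2ρ / |p|² = 2×0.99858 / 2.72375 = 0.73324
θ = 2·atan2(ρ, z) = 2·atan2(0.99858, 1.314) = 1.29968 rad
ℓ = θ/κ = 1.29968/0.73324 = 1.77253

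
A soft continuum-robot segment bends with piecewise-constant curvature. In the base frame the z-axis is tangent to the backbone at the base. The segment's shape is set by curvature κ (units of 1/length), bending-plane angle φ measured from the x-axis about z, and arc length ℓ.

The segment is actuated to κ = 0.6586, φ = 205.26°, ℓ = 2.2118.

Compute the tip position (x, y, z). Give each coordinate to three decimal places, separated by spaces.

θ = κ·ℓ = 0.6586 × 2.2118 = 1.45669 rad
ρ = (1 − cos θ)/κ = (1 − 0.11386)/0.6586 = 1.34549
z = sin θ / κ = 0.99350/0.6586 = 1.50850
x = ρ cos φ = 1.34549 × cos(205.26°) = -1.21684
y = ρ sin φ = 1.34549 × sin(205.26°) = -0.57416

-1.217 -0.574 1.508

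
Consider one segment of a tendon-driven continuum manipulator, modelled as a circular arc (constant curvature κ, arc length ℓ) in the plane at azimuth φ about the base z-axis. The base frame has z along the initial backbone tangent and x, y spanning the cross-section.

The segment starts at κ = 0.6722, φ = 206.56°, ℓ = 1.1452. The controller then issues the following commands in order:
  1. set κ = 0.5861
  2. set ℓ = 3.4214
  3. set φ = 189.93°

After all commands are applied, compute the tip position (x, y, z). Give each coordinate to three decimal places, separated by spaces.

initial: κ=0.6722, φ=206.56°, ℓ=1.1452
cmd 1: set κ=0.5861 → (κ,φ,ℓ)=(0.5861,206.56°,1.1452) → tip=(-0.3311,-0.1655,1.0611)
cmd 2: set ℓ=3.4214 → (κ,φ,ℓ)=(0.5861,206.56°,3.4214) → tip=(-2.1686,-1.0840,1.5477)
cmd 3: set φ=189.93° → (κ,φ,ℓ)=(0.5861,189.93°,3.4214) → tip=(-2.3881,-0.4181,1.5477)

-2.388 -0.418 1.548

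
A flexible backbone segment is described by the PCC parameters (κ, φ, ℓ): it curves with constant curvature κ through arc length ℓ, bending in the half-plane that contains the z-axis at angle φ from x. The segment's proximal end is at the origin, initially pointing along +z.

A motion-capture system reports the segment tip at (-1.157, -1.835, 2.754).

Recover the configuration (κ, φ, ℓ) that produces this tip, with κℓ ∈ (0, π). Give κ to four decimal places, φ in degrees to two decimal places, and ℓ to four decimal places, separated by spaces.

ρ = √(x²+y²) = √(-1.157² + -1.835²) = 2.16930
φ = atan2(y, x) mod 360° = atan2(-1.835, -1.157) = 237.7678°
|p|² = ρ² + z² = 2.16930² + 2.754² = 12.29039
κ = 2ρ / |p|² = 2×2.16930 / 12.29039 = 0.35301
θ = 2·atan2(ρ, z) = 2·atan2(2.16930, 2.754) = 1.33438 rad
ℓ = θ/κ = 1.33438/0.35301 = 3.78003

0.3530 237.77 3.7800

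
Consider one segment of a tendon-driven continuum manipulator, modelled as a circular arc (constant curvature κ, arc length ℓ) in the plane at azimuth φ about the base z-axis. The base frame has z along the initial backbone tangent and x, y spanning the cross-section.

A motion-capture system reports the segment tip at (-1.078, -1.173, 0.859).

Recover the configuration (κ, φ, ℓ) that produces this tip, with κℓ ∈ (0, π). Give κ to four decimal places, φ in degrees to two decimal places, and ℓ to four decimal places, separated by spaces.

ρ = √(x²+y²) = √(-1.078² + -1.173²) = 1.59311
φ = atan2(y, x) mod 360° = atan2(-1.173, -1.078) = 227.4166°
|p|² = ρ² + z² = 1.59311² + 0.859² = 3.27589
κ = 2ρ / |p|² = 2×1.59311 / 3.27589 = 0.97263
θ = 2·atan2(ρ, z) = 2·atan2(1.59311, 0.859) = 2.15257 rad
ℓ = θ/κ = 2.15257/0.97263 = 2.21315

0.9726 227.42 2.2131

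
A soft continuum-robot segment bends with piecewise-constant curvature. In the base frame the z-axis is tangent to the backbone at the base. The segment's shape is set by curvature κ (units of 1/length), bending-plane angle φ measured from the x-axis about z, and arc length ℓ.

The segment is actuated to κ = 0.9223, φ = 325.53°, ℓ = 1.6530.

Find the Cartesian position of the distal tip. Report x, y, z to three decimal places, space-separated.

0.853 -0.585 1.083

θ = κ·ℓ = 0.9223 × 1.6530 = 1.52456 rad
ρ = (1 − cos θ)/κ = (1 − 0.04622)/0.9223 = 1.03413
z = sin θ / κ = 0.99893/0.9223 = 1.08309
x = ρ cos φ = 1.03413 × cos(325.53°) = 0.85256
y = ρ sin φ = 1.03413 × sin(325.53°) = -0.58529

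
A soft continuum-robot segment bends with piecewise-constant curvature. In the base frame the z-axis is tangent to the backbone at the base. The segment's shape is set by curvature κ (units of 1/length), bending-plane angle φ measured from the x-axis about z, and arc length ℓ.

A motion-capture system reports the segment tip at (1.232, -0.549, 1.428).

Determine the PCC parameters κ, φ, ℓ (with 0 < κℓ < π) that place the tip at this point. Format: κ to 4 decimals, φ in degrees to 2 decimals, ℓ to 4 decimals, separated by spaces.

0.6991 335.98 2.1652

ρ = √(x²+y²) = √(1.232² + -0.549²) = 1.34879
φ = atan2(y, x) mod 360° = atan2(-0.549, 1.232) = 335.9814°
|p|² = ρ² + z² = 1.34879² + 1.428² = 3.85841
κ = 2ρ / |p|² = 2×1.34879 / 3.85841 = 0.69914
θ = 2·atan2(ρ, z) = 2·atan2(1.34879, 1.428) = 1.51376 rad
ℓ = θ/κ = 1.51376/0.69914 = 2.16517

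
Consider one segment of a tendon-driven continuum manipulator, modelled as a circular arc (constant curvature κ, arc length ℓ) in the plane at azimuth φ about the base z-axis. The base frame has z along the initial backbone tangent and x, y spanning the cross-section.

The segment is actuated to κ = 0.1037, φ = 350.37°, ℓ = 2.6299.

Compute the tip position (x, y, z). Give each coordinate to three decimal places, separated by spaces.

θ = κ·ℓ = 0.1037 × 2.6299 = 0.27272 rad
ρ = (1 − cos θ)/κ = (1 − 0.96304)/0.1037 = 0.35640
z = sin θ / κ = 0.26935/0.1037 = 2.59742
x = ρ cos φ = 0.35640 × cos(350.37°) = 0.35137
y = ρ sin φ = 0.35640 × sin(350.37°) = -0.05962

0.351 -0.060 2.597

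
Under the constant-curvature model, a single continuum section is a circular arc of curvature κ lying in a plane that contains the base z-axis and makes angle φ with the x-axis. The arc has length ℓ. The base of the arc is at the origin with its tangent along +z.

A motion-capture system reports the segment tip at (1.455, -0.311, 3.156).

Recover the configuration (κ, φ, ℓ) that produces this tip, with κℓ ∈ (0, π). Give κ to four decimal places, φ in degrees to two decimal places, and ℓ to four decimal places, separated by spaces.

0.2444 347.93 3.6046

ρ = √(x²+y²) = √(1.455² + -0.311²) = 1.48787
φ = atan2(y, x) mod 360° = atan2(-0.311, 1.455) = 347.9348°
|p|² = ρ² + z² = 1.48787² + 3.156² = 12.17408
κ = 2ρ / |p|² = 2×1.48787 / 12.17408 = 0.24443
θ = 2·atan2(ρ, z) = 2·atan2(1.48787, 3.156) = 0.88108 rad
ℓ = θ/κ = 0.88108/0.24443 = 3.60461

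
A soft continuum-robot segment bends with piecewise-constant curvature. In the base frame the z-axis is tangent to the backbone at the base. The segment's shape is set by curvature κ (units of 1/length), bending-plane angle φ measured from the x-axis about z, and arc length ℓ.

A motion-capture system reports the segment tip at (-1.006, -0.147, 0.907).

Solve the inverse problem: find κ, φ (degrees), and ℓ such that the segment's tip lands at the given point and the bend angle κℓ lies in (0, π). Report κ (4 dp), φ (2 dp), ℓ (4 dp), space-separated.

ρ = √(x²+y²) = √(-1.006² + -0.147²) = 1.01668
φ = atan2(y, x) mod 360° = atan2(-0.147, -1.006) = 188.3134°
|p|² = ρ² + z² = 1.01668² + 0.907² = 1.85629
κ = 2ρ / |p|² = 2×1.01668 / 1.85629 = 1.09539
θ = 2·atan2(ρ, z) = 2·atan2(1.01668, 0.907) = 1.68471 rad
ℓ = θ/κ = 1.68471/1.09539 = 1.53800

1.0954 188.31 1.5380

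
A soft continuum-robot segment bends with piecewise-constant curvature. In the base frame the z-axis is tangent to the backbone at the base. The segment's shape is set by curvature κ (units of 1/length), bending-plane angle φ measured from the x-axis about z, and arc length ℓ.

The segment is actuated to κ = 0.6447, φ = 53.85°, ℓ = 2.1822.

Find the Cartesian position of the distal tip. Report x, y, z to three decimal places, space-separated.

θ = κ·ℓ = 0.6447 × 2.1822 = 1.40686 rad
ρ = (1 − cos θ)/κ = (1 − 0.16320)/0.6447 = 1.29797
z = sin θ / κ = 0.98659/0.6447 = 1.53031
x = ρ cos φ = 1.29797 × cos(53.85°) = 0.76567
y = ρ sin φ = 1.29797 × sin(53.85°) = 1.04808

0.766 1.048 1.530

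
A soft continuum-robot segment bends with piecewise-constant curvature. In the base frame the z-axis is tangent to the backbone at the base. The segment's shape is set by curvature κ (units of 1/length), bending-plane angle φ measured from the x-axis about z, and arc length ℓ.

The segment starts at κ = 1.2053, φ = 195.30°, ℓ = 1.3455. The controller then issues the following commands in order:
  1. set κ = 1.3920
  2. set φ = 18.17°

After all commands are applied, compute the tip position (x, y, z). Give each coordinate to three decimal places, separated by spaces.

initial: κ=1.2053, φ=195.30°, ℓ=1.3455
cmd 1: set κ=1.3920 → (κ,φ,ℓ)=(1.3920,195.30°,1.3455) → tip=(-0.8991,-0.2460,0.6858)
cmd 2: set φ=18.17° → (κ,φ,ℓ)=(1.3920,18.17°,1.3455) → tip=(0.8857,0.2907,0.6858)

0.886 0.291 0.686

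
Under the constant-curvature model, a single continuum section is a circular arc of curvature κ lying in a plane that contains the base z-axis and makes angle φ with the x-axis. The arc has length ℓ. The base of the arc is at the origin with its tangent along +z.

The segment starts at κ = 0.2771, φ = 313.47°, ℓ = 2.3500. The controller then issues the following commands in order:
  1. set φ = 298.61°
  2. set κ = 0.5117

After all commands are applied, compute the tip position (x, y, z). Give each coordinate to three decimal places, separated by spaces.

initial: κ=0.2771, φ=313.47°, ℓ=2.3500
cmd 1: set φ=298.61° → (κ,φ,ℓ)=(0.2771,298.61°,2.3500) → tip=(0.3536,-0.6483,2.1874)
cmd 2: set κ=0.5117 → (κ,φ,ℓ)=(0.5117,298.61°,2.3500) → tip=(0.5989,-1.0980,1.8232)

0.599 -1.098 1.823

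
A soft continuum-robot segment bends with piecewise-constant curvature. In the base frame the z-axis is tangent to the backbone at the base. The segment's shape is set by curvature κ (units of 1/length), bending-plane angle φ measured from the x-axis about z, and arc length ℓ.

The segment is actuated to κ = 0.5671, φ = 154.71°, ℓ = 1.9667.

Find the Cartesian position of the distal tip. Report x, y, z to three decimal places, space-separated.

θ = κ·ℓ = 0.5671 × 1.9667 = 1.11532 rad
ρ = (1 − cos θ)/κ = (1 − 0.43989)/0.5671 = 0.98767
z = sin θ / κ = 0.89805/0.5671 = 1.58358
x = ρ cos φ = 0.98767 × cos(154.71°) = -0.89301
y = ρ sin φ = 0.98767 × sin(154.71°) = 0.42193

-0.893 0.422 1.584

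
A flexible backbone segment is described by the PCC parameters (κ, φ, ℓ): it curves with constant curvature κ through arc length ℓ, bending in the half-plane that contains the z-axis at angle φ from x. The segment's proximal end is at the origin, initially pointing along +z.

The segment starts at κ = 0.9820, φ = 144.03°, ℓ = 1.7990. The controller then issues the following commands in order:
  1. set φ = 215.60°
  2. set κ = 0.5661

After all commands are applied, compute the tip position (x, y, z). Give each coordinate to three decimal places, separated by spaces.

initial: κ=0.9820, φ=144.03°, ℓ=1.7990
cmd 1: set φ=215.60° → (κ,φ,ℓ)=(0.9820,215.60°,1.7990) → tip=(-0.9891,-0.7081,0.9989)
cmd 2: set κ=0.5661 → (κ,φ,ℓ)=(0.5661,215.60°,1.7990) → tip=(-0.6827,-0.4887,1.5038)

-0.683 -0.489 1.504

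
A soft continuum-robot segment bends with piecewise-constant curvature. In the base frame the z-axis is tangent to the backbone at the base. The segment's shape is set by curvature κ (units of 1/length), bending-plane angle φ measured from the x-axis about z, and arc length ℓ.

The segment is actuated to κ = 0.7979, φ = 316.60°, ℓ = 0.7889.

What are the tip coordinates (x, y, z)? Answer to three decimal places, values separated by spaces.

0.175 -0.165 0.738

θ = κ·ℓ = 0.7979 × 0.7889 = 0.62946 rad
ρ = (1 − cos θ)/κ = (1 − 0.80834)/0.7979 = 0.24020
z = sin θ / κ = 0.58871/0.7979 = 0.73783
x = ρ cos φ = 0.24020 × cos(316.60°) = 0.17452
y = ρ sin φ = 0.24020 × sin(316.60°) = -0.16504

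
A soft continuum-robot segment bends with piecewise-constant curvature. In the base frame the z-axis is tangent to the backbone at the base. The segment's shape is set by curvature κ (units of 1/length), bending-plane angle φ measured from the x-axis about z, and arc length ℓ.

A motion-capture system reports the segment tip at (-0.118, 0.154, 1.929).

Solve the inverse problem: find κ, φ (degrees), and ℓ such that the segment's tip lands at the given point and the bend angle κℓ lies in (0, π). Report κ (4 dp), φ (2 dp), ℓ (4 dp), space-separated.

ρ = √(x²+y²) = √(-0.118² + 0.154²) = 0.19401
φ = atan2(y, x) mod 360° = atan2(0.154, -0.118) = 127.4606°
|p|² = ρ² + z² = 0.19401² + 1.929² = 3.75868
κ = 2ρ / |p|² = 2×0.19401 / 3.75868 = 0.10323
θ = 2·atan2(ρ, z) = 2·atan2(0.19401, 1.929) = 0.20048 rad
ℓ = θ/κ = 0.20048/0.10323 = 1.94198

0.1032 127.46 1.9420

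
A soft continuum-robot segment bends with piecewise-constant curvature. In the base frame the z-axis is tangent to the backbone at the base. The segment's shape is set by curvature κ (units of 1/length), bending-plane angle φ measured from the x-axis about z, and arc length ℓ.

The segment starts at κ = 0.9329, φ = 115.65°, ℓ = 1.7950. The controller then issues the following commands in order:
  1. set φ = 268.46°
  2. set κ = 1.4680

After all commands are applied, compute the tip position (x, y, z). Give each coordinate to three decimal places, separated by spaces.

initial: κ=0.9329, φ=115.65°, ℓ=1.7950
cmd 1: set φ=268.46° → (κ,φ,ℓ)=(0.9329,268.46°,1.7950) → tip=(-0.0318,-1.1825,1.0662)
cmd 2: set κ=1.4680 → (κ,φ,ℓ)=(1.4680,268.46°,1.7950) → tip=(-0.0343,-1.2764,0.3305)

-0.034 -1.276 0.330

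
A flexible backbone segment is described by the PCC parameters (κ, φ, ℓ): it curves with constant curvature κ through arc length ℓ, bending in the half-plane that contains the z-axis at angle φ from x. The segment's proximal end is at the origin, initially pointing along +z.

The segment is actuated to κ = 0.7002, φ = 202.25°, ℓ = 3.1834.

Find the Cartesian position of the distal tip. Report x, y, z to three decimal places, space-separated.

θ = κ·ℓ = 0.7002 × 3.1834 = 2.22902 rad
ρ = (1 − cos θ)/κ = (1 − -0.61171)/0.7002 = 2.30179
z = sin θ / κ = 0.79108/0.7002 = 1.12979
x = ρ cos φ = 2.30179 × cos(202.25°) = -2.13040
y = ρ sin φ = 2.30179 × sin(202.25°) = -0.87157

-2.130 -0.872 1.130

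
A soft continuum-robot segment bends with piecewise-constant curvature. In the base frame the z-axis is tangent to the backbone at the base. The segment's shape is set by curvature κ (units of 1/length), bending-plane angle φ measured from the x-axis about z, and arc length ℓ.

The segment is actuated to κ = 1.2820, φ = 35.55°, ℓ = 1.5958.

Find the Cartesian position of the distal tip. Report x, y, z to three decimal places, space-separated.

θ = κ·ℓ = 1.2820 × 1.5958 = 2.04582 rad
ρ = (1 − cos θ)/κ = (1 − -0.45736)/1.2820 = 1.13678
z = sin θ / κ = 0.88928/1.2820 = 0.69367
x = ρ cos φ = 1.13678 × cos(35.55°) = 0.92490
y = ρ sin φ = 1.13678 × sin(35.55°) = 0.66094

0.925 0.661 0.694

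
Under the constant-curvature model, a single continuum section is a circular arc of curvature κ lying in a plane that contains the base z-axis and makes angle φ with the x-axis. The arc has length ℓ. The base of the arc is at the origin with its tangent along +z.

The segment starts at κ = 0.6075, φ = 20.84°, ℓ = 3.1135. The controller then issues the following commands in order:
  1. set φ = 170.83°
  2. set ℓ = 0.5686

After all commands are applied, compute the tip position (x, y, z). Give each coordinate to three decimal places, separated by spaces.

-0.096 0.015 0.557

initial: κ=0.6075, φ=20.84°, ℓ=3.1135
cmd 1: set φ=170.83° → (κ,φ,ℓ)=(0.6075,170.83°,3.1135) → tip=(-2.1373,0.3450,1.5622)
cmd 2: set ℓ=0.5686 → (κ,φ,ℓ)=(0.6075,170.83°,0.5686) → tip=(-0.0960,0.0155,0.5574)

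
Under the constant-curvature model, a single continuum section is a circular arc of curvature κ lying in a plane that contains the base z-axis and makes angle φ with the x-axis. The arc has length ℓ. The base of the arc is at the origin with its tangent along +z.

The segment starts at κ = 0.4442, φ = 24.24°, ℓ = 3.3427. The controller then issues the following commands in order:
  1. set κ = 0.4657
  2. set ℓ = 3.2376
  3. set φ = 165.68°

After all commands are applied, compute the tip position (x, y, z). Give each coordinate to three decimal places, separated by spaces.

initial: κ=0.4442, φ=24.24°, ℓ=3.3427
cmd 1: set κ=0.4657 → (κ,φ,ℓ)=(0.4657,24.24°,3.3427) → tip=(1.9304,0.8692,2.1471)
cmd 2: set ℓ=3.2376 → (κ,φ,ℓ)=(0.4657,24.24°,3.2376) → tip=(1.8346,0.8261,2.1430)
cmd 3: set φ=165.68° → (κ,φ,ℓ)=(0.4657,165.68°,3.2376) → tip=(-1.9495,0.4976,2.1430)

-1.950 0.498 2.143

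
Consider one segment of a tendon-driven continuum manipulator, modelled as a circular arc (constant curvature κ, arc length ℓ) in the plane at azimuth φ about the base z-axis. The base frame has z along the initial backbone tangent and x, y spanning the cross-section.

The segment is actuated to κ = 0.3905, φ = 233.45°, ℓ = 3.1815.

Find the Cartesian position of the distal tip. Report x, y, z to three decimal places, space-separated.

-1.033 -1.394 2.424

θ = κ·ℓ = 0.3905 × 3.1815 = 1.24238 rad
ρ = (1 − cos θ)/κ = (1 − 0.32255)/0.3905 = 1.73483
z = sin θ / κ = 0.94655/0.3905 = 2.42395
x = ρ cos φ = 1.73483 × cos(233.45°) = -1.03313
y = ρ sin φ = 1.73483 × sin(233.45°) = -1.39365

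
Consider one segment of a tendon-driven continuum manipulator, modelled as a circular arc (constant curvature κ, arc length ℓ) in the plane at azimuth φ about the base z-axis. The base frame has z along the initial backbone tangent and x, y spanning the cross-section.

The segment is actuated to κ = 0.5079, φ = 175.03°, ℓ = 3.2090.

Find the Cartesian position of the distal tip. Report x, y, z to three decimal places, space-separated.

θ = κ·ℓ = 0.5079 × 3.2090 = 1.62985 rad
ρ = (1 − cos θ)/κ = (1 − -0.05902)/0.5079 = 2.08510
z = sin θ / κ = 0.99826/0.5079 = 1.96546
x = ρ cos φ = 2.08510 × cos(175.03°) = -2.07726
y = ρ sin φ = 2.08510 × sin(175.03°) = 0.18064

-2.077 0.181 1.965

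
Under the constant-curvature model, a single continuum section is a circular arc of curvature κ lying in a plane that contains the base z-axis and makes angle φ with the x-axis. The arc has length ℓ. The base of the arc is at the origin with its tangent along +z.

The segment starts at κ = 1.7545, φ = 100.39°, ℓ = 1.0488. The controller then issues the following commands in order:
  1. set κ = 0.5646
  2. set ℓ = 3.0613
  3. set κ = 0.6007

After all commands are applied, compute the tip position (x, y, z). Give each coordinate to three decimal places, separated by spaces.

initial: κ=1.7545, φ=100.39°, ℓ=1.0488
cmd 1: set κ=0.5646 → (κ,φ,ℓ)=(0.5646,100.39°,1.0488) → tip=(-0.0544,0.2966,0.9886)
cmd 2: set ℓ=3.0613 → (κ,φ,ℓ)=(0.5646,100.39°,3.0613) → tip=(-0.3696,2.0156,1.7492)
cmd 3: set κ=0.6007 → (κ,φ,ℓ)=(0.6007,100.39°,3.0613) → tip=(-0.3798,2.0712,1.6052)

-0.380 2.071 1.605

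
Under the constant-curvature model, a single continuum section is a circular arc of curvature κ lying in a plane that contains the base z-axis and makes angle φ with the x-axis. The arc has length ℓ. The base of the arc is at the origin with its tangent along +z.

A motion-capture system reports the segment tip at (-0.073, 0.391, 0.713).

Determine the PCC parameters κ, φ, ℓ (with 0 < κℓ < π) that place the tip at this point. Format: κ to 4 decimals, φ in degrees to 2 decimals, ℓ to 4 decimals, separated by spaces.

ρ = √(x²+y²) = √(-0.073² + 0.391²) = 0.39776
φ = atan2(y, x) mod 360° = atan2(0.391, -0.073) = 100.5754°
|p|² = ρ² + z² = 0.39776² + 0.713² = 0.66658
κ = 2ρ / |p|² = 2×0.39776 / 0.66658 = 1.19343
θ = 2·atan2(ρ, z) = 2·atan2(0.39776, 0.713) = 1.01772 rad
ℓ = θ/κ = 1.01772/1.19343 = 0.85277

1.1934 100.58 0.8528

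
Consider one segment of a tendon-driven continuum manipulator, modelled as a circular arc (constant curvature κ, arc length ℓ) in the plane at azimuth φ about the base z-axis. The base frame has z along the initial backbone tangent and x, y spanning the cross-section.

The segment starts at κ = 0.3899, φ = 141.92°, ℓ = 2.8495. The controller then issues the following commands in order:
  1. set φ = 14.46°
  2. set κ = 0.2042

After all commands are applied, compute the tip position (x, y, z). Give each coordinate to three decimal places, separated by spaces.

0.780 0.201 2.691

initial: κ=0.3899, φ=141.92°, ℓ=2.8495
cmd 1: set φ=14.46° → (κ,φ,ℓ)=(0.3899,14.46°,2.8495) → tip=(1.3815,0.3562,2.2984)
cmd 2: set κ=0.2042 → (κ,φ,ℓ)=(0.2042,14.46°,2.8495) → tip=(0.7804,0.2012,2.6914)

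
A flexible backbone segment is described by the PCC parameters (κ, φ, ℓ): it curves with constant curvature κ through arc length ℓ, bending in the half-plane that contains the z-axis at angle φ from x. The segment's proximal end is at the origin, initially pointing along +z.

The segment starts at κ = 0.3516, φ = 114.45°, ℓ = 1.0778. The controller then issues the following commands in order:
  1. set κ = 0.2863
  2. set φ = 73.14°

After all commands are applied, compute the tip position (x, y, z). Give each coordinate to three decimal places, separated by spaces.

initial: κ=0.3516, φ=114.45°, ℓ=1.0778
cmd 1: set κ=0.2863 → (κ,φ,ℓ)=(0.2863,114.45°,1.0778) → tip=(-0.0683,0.1502,1.0608)
cmd 2: set φ=73.14° → (κ,φ,ℓ)=(0.2863,73.14°,1.0778) → tip=(0.0478,0.1579,1.0608)

0.048 0.158 1.061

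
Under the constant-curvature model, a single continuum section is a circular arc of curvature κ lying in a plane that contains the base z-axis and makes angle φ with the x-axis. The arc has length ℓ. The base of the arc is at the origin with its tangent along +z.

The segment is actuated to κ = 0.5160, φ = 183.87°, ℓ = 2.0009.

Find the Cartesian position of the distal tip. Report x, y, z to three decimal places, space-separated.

θ = κ·ℓ = 0.5160 × 2.0009 = 1.03246 rad
ρ = (1 − cos θ)/κ = (1 − 0.51270)/0.5160 = 0.94437
z = sin θ / κ = 0.85857/0.5160 = 1.66389
x = ρ cos φ = 0.94437 × cos(183.87°) = -0.94222
y = ρ sin φ = 0.94437 × sin(183.87°) = -0.06374

-0.942 -0.064 1.664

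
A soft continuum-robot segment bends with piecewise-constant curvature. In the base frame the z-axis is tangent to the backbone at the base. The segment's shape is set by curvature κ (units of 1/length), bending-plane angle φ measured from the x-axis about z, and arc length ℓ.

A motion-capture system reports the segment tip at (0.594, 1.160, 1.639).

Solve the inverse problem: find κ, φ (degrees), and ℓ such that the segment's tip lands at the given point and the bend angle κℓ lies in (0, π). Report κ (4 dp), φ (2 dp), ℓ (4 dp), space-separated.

ρ = √(x²+y²) = √(0.594² + 1.160²) = 1.30324
φ = atan2(y, x) mod 360° = atan2(1.160, 0.594) = 62.8844°
|p|² = ρ² + z² = 1.30324² + 1.639² = 4.38476
κ = 2ρ / |p|² = 2×1.30324 / 4.38476 = 0.59444
θ = 2·atan2(ρ, z) = 2·atan2(1.30324, 1.639) = 1.34355 rad
ℓ = θ/κ = 1.34355/0.59444 = 2.26018

0.5944 62.88 2.2602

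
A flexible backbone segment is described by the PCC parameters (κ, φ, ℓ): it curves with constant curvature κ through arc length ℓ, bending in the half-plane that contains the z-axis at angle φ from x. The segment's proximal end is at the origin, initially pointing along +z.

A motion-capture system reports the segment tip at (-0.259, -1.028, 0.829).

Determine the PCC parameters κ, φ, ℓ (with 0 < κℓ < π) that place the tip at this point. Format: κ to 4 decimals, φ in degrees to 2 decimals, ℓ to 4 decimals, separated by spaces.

ρ = √(x²+y²) = √(-0.259² + -1.028²) = 1.06012
φ = atan2(y, x) mod 360° = atan2(-1.028, -0.259) = 255.8589°
|p|² = ρ² + z² = 1.06012² + 0.829² = 1.81111
κ = 2ρ / |p|² = 2×1.06012 / 1.81111 = 1.17069
θ = 2·atan2(ρ, z) = 2·atan2(1.06012, 0.829) = 1.81428 rad
ℓ = θ/κ = 1.81428/1.17069 = 1.54974

1.1707 255.86 1.5497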